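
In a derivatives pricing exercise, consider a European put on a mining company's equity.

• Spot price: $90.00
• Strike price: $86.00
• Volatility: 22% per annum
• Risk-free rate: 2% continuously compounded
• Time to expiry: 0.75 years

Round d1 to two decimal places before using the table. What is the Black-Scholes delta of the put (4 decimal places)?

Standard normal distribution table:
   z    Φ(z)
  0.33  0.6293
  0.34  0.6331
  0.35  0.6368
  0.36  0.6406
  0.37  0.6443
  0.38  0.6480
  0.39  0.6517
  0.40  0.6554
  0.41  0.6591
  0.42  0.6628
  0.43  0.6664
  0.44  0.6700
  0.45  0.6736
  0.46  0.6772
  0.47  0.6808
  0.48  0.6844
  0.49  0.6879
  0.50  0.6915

-0.3409

σ√T = 0.22·√0.75 = 0.1905
ln(S/K) + (r + σ²/2)T = ln(90/86) + (0.02 + 0.22²/2)·0.75 = 0.0455 + 0.0331 = 0.0786
d₁ = 0.0786 / 0.1905 = 0.4126 ≈ 0.41
N(d₁) = N(0.41) = 0.6591
Δ_put = N(d₁) − 1 = 0.6591 − 1 = -0.3409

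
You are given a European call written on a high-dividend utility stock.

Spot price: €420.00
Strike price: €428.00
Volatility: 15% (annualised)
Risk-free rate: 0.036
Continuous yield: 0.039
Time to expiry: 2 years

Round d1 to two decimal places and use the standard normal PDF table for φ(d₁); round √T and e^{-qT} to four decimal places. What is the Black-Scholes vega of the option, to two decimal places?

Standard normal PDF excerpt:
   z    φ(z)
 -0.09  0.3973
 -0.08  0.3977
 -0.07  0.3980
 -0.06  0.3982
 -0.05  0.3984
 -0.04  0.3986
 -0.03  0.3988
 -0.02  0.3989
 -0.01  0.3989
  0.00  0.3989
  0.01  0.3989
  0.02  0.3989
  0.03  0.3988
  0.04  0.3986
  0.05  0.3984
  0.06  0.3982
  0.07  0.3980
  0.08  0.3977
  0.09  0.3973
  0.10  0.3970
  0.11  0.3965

219.16

σ√T = 0.15·√2 = 0.2121
d₁ = [ln(420/428) + (0.036 − 0.039 + 0.15²/2)·2] / 0.2121 = [-0.0189 + 0.0165] / 0.2121 = -0.0112 ⇒ -0.01
√T = √2 = 1.4142
φ(d₁) = φ(-0.01) = 0.3989
e^(−qT) = e^(−0.039·2) = 0.9250
vega = S·e^(−qT)·φ(d₁)·√T = 420·0.9250·0.3989·1.4142 = 219.1623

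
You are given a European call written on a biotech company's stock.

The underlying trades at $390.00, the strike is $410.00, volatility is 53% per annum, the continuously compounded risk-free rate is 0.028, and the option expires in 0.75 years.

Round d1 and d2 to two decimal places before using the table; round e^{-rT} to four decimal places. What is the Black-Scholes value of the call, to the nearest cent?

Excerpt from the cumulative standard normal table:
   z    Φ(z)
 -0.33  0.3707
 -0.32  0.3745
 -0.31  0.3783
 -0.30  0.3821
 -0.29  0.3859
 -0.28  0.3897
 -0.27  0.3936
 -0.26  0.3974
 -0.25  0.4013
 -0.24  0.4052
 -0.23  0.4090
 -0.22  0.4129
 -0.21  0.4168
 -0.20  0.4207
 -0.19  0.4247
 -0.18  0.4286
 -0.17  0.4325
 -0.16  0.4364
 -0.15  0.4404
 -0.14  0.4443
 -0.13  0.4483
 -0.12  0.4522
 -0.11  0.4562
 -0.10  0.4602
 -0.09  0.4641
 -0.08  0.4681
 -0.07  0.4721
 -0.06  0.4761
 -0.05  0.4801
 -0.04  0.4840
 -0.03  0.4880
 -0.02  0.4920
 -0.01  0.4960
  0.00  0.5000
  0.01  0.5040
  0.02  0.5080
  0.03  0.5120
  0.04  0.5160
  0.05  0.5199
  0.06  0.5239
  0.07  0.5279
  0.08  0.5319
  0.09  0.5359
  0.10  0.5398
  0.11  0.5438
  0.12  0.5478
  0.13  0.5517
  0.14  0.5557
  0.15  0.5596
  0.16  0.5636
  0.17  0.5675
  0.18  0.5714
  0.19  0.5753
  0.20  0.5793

$66.40

σ√T = 0.53 × 0.8660 = 0.4590
d₁ = [ln(390/410) + (0.028 + 0.53²/2)·0.75] / 0.4590 = [-0.0500 + 0.1263] / 0.4590 = 0.1663 which rounds to 0.17
d₂ = d₁ − σ√T = 0.1663 − 0.4590 = -0.2927 which rounds to -0.29
exp(−rT) = exp(−0.028·0.75) = 0.9792
C = 390·N(0.17) − 410·0.9792·N(-0.29) = 390·0.5675 − 410·0.9792·0.3859 = 221.3250 − 154.9280 = 66.3970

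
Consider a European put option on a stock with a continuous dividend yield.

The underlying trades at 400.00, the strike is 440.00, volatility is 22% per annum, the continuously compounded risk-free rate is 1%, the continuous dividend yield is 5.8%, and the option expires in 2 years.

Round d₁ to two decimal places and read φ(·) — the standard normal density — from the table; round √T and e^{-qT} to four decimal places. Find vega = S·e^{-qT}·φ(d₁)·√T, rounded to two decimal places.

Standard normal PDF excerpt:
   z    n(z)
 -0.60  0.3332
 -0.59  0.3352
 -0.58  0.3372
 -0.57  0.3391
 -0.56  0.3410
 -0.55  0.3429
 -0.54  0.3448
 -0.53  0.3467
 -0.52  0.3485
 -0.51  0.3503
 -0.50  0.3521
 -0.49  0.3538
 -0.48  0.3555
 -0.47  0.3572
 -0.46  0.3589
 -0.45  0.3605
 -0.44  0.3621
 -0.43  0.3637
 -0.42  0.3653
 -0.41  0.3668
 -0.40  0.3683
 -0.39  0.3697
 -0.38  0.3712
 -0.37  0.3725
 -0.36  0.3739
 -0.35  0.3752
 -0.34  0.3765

180.79

σ√T = 0.22 × 1.4142 = 0.3111
d₁ = [ln(400/440) + (0.01 − 0.058 + ½·0.22²)·2] / (σ√T) = (-0.0953 − 0.0476) / 0.3111 = -0.4593 which rounds to -0.46
√T = √2 = 1.4142
φ(d₁) = φ(-0.46) = 0.3589
e^(−qT) = e^(−0.058·2) = 0.8905
vega = S·e^(−qT)·φ(d₁)·√T = 400·0.8905·0.3589·1.4142 = 180.7916
(The call has the same vega.)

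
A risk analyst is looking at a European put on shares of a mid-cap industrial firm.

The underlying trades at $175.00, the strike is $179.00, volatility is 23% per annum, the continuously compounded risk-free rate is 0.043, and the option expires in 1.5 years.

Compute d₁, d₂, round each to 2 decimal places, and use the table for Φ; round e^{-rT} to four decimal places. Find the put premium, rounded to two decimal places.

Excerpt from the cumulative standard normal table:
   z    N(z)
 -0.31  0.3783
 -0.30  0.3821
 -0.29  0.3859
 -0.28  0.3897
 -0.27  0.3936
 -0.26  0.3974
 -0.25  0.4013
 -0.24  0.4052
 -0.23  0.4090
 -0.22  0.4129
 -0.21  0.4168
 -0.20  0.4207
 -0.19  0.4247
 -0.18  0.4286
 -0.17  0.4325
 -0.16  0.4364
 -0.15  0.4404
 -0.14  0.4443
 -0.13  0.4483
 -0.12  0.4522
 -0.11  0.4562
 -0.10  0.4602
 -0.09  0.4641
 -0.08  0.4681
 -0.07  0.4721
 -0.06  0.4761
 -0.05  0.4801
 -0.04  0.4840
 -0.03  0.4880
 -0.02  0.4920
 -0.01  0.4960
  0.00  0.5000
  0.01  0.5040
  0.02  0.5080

T = 1.5;  σ√T = 0.2817
ln(S/K) + (r + σ²/2)T = ln(175/179) + (0.043 + 0.23²/2)·1.5 = -0.0226 + 0.1042 = 0.0816
d₁ = 0.0816 / 0.2817 = 0.2896 which rounds to 0.29
d₂ = d₁ − σ√T = 0.2896 − 0.2817 = 0.0079 which rounds to 0.01
e^(−rT) = e^(−0.043·1.5) = 0.9375
N(−d₂) = N(-0.01) = 0.4960;  N(−d₁) = N(-0.29) = 0.3859
P = 179·0.9375·0.4960 − 175·0.3859 = 83.2350 − 67.5325 = 15.7025

$15.70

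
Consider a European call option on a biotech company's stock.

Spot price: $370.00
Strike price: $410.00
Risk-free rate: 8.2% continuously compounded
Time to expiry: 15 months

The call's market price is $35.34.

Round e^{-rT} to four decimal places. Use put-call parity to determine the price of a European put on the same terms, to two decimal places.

e^(−rT) = e^(−0.082·1.25) = 0.9026
Put-call parity: C − P = S − K·e^(−rT) = 370 − 410·0.9026 = 370 − 370.0660 = -0.0660
P = C − (C − P) = 35.34 − (-0.0660) = 35.4060

$35.41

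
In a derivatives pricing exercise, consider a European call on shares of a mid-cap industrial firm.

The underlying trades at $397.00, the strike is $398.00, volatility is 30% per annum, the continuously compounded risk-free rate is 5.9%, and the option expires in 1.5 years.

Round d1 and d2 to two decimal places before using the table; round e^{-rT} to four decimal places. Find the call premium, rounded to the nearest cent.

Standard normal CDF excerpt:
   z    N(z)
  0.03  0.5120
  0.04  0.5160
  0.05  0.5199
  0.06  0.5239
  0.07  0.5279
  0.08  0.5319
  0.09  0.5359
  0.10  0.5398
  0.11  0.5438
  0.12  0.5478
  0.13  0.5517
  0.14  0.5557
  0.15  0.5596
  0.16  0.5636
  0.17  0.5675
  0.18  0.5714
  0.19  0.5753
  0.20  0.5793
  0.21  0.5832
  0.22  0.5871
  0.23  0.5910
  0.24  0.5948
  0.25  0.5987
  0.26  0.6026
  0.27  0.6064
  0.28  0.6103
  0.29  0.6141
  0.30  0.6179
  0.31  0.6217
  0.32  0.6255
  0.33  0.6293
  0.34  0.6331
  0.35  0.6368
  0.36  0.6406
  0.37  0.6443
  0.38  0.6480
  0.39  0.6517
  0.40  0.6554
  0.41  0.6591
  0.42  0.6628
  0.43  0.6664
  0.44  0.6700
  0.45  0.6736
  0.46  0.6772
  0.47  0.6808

$73.74

σ√T = 0.3·√1.5 = 0.3674
d₁ = [ln(397/398) + (0.059 + 0.3²/2)·1.5] / 0.3674 = [-0.0025 + 0.1560] / 0.3674 = 0.4177 which rounds to 0.42
d₂ = d₁ − σ√T = 0.4177 − 0.3674 = 0.0503 which rounds to 0.05
e^(−rT) = e^(−0.059·1.5) = 0.9153
N(d₁) = N(0.42) = 0.6628;  N(d₂) = N(0.05) = 0.5199
C = 397·0.6628 − 398·0.9153·0.5199 = 263.1316 − 189.3941 = 73.7375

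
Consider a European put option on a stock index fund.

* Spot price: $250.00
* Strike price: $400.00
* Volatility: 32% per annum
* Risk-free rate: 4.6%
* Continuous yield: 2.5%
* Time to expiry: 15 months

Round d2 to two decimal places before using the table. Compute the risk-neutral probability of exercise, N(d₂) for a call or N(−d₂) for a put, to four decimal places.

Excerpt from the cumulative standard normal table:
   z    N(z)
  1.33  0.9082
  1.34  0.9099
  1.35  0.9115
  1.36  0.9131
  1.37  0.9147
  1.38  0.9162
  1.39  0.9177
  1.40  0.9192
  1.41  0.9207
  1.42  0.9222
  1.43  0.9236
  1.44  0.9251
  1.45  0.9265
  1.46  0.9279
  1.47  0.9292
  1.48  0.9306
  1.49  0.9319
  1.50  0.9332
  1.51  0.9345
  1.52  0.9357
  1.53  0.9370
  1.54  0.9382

0.9222

σ√T = 0.32 × 1.1180 = 0.3578
d₁ = [ln(250/400) + (0.046 − 0.025 + ½·0.32²)·1.25] / (σ√T) = (-0.4700 + 0.0902) / 0.3578 = -1.0614 → -1.06
d₂ = -1.0614 − 0.3578 = -1.4192 → -1.42
Risk-neutral Pr[S_T < K] = N(−d₂) = N(1.42) = 0.9222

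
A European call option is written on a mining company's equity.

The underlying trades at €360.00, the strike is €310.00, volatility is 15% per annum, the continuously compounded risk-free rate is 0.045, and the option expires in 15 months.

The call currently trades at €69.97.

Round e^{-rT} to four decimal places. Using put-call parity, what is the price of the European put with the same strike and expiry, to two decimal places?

€3.01

exp(−rT) = exp(−0.045·1.25) = 0.9453
Put-call parity: C − P = S − K·e^(−rT) = 360 − 310·0.9453 = 360 − 293.0430 = 66.9570
P = C − (C − P) = 69.97 − (66.9570) = 3.0130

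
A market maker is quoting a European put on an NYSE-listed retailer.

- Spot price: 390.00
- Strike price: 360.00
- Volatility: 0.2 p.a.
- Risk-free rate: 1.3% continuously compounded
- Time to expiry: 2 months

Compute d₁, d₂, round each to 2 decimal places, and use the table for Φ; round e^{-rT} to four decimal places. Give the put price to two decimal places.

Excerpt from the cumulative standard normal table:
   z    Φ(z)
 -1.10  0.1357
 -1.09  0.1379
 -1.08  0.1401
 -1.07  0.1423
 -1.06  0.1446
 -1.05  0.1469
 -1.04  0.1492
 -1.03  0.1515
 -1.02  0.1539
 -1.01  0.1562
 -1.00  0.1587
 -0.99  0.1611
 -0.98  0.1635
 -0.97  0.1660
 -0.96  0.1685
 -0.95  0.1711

σ√T = 0.2 × 0.4082 = 0.0816
ln(S/K) + (r + σ²/2)T = ln(390/360) + (0.013 + 0.2²/2)·0.1667 = 0.0800 + 0.0055 = 0.0855
d₁ = 0.0855 / 0.0816 = 1.0477 ≈ 1.05
d₂ = d₁ − σ√T = 1.0477 − 0.0816 = 0.9660 ≈ 0.97
exp(−rT) = exp(−0.013·0.1667) = 0.9978
P = 360·0.9978·N(-0.97) − 390·N(-1.05) = 360·0.9978·0.1660 − 390·0.1469 = 59.6285 − 57.2910 = 2.3375

2.34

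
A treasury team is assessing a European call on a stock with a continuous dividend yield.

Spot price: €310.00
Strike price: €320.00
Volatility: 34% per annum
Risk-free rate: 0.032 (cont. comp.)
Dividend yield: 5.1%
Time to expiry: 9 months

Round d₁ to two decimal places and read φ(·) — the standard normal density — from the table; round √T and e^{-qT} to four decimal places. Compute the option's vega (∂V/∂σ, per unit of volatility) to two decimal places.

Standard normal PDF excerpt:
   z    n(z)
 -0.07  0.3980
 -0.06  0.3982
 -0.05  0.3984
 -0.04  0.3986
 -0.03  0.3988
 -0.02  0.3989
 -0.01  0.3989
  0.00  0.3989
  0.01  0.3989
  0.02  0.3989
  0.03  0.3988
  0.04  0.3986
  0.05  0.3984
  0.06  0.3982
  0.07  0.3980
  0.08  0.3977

103.07

T = 0.75;  σ√T = 0.2944
d₁ = [ln(310/320) + (0.032 − 0.051 + 0.34²/2)·0.75] / 0.2944 = [-0.0317 + 0.0291] / 0.2944 = -0.0090 ≈ -0.01
√T = √0.75 = 0.8660
φ(d₁) = φ(-0.01) = 0.3989
exp(−qT) = exp(−0.051·0.75) = 0.9625
vega = S·exp(−qT)·φ(d₁)·√T = 310·0.9625·0.3989·0.8660 = 103.0729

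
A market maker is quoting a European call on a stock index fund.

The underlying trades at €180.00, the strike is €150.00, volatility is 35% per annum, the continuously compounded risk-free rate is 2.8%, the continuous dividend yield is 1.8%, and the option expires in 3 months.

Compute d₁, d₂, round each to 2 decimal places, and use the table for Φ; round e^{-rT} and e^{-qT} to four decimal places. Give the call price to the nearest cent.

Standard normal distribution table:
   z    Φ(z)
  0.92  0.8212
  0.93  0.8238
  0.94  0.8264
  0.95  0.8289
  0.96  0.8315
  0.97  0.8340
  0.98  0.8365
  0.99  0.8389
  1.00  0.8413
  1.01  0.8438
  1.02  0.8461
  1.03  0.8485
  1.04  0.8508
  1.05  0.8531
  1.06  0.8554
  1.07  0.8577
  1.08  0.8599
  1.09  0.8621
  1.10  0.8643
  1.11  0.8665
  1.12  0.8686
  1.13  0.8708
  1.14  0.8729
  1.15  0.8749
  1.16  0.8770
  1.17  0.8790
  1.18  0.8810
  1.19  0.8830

€32.19

T = 0.25;  σ√T = 0.1750
d₁ = [ln(180/150) + (0.028 − 0.018 + 0.35²/2)·0.25] / 0.1750 = [0.1823 + 0.0178] / 0.1750 = 1.1436 which rounds to 1.14
d₂ = d₁ − σ√T = 1.1436 − 0.1750 = 0.9686 which rounds to 0.97
exp(−qT) = exp(−0.018·0.25) = 0.9955;  exp(−rT) = exp(−0.028·0.25) = 0.9930
N(d₁) = N(1.14) = 0.8729;  N(d₂) = N(0.97) = 0.8340
C = 180·0.9955·0.8729 − 150·0.9930·0.8340 = 156.4150 − 124.2243 = 32.1907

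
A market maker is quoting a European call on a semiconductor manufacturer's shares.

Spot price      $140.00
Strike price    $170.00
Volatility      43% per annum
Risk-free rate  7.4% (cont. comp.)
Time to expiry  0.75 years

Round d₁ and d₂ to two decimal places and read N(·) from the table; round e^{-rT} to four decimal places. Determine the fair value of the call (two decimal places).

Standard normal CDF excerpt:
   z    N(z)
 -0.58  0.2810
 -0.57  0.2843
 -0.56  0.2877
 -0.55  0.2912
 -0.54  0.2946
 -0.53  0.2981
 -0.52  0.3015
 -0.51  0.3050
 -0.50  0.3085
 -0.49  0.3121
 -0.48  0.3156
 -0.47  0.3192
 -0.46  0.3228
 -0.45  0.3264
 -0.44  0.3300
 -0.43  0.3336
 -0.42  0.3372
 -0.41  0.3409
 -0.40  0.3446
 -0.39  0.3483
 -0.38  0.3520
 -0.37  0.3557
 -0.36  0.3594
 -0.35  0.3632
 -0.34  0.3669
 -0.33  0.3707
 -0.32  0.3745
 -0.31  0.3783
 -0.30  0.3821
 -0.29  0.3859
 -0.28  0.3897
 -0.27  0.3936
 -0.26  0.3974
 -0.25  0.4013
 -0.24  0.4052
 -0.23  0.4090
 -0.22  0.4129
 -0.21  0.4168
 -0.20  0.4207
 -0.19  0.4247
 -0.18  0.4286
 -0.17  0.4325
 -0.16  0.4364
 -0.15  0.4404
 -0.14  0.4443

σ√T = 0.43 × 0.8660 = 0.3724
ln(S/K) + (r + σ²/2)T = ln(140/170) + (0.074 + 0.43²/2)·0.75 = -0.1942 + 0.1248 = -0.0693
d₁ = -0.0693 / 0.3724 = -0.1861 ⇒ -0.19
d₂ = d₁ − σ√T = -0.1861 − 0.3724 = -0.5585 ⇒ -0.56
exp(−rT) = exp(−0.074·0.75) = 0.9460
N(d₁) = N(-0.19) = 0.4247;  N(d₂) = N(-0.56) = 0.2877
C = 140·0.4247 − 170·0.9460·0.2877 = 59.4580 − 46.2679 = 13.1901

$13.19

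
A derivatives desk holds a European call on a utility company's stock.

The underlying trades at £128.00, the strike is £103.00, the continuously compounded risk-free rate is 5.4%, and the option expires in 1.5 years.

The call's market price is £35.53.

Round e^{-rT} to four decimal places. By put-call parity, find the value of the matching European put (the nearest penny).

exp(−rT) = exp(−0.054·1.5) = 0.9222
Put-call parity: C − P = S − K·e^(−rT) = 128 − 103·0.9222 = 128 − 94.9866 = 33.0134
P = C − (C − P) = 35.53 − (33.0134) = 2.5166

£2.52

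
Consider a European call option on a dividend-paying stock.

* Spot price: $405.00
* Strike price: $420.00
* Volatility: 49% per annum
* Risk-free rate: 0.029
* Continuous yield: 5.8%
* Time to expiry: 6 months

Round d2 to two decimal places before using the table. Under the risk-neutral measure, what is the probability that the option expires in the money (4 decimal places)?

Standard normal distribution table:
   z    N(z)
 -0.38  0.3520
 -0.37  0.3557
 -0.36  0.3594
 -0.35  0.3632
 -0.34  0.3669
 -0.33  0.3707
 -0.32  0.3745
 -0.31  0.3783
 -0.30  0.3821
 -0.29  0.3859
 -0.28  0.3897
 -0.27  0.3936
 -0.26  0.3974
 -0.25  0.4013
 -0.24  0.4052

0.3745

T = 0.5;  σ√T = 0.3465
d₁ = [ln(405/420) + (0.029 − 0.058 + ½·0.49²)·0.5] / (σ√T) = (-0.0364 + 0.0455) / 0.3465 = 0.0264 ≈ 0.03
d₂ = 0.0264 − 0.3465 = -0.3201 ≈ -0.32
Pr(exercise) under Q = N(d₂) = 0.3745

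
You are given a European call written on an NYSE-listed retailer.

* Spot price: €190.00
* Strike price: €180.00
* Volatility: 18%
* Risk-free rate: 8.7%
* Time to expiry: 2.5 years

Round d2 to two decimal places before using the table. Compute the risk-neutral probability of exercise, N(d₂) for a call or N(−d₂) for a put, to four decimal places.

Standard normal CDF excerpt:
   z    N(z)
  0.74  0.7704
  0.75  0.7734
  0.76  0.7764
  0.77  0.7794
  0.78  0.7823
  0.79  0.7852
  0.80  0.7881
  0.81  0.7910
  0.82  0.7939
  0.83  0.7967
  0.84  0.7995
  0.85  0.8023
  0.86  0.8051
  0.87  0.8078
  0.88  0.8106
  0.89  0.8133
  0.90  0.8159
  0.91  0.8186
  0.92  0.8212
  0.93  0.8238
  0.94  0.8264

0.7910

σ√T = 0.18·√2.5 = 0.2846
d₁ = [ln(190/180) + (0.087 + 0.18²/2)·2.5] / 0.2846 = [0.0541 + 0.2580] / 0.2846 = 1.0965 → 1.10
d₂ = d₁ − σ√T = 1.0965 − 0.2846 = 0.8119 → 0.81
Pr(exercise) under Q = N(d₂) = 0.7910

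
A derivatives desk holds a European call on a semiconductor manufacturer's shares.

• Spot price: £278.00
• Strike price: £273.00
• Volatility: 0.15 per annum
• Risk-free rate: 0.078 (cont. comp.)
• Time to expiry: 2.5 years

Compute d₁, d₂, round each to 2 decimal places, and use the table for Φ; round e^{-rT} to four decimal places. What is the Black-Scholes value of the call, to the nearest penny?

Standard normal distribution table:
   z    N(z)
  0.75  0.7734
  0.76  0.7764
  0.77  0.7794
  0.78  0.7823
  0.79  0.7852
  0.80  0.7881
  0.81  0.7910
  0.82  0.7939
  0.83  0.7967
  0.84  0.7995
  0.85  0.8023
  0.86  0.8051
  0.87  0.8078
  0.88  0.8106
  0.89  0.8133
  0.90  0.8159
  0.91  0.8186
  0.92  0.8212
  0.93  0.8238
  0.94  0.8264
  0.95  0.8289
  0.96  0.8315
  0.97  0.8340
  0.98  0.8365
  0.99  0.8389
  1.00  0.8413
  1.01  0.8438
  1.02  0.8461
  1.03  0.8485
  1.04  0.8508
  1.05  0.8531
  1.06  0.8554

£59.49

T = 2.5;  σ√T = 0.2372
ln(S/K) + (r + σ²/2)T = ln(278/273) + (0.078 + 0.15²/2)·2.5 = 0.0181 + 0.2231 = 0.2413
d₁ = 0.2413 / 0.2372 = 1.0173 which rounds to 1.02
d₂ = d₁ − σ√T = 1.0173 − 0.2372 = 0.7801 which rounds to 0.78
exp(−rT) = exp(−0.078·2.5) = 0.8228
N(d₁) = N(1.02) = 0.8461;  N(d₂) = N(0.78) = 0.7823
C = 278·0.8461 − 273·0.8228·0.7823 = 235.2158 − 175.7237 = 59.4921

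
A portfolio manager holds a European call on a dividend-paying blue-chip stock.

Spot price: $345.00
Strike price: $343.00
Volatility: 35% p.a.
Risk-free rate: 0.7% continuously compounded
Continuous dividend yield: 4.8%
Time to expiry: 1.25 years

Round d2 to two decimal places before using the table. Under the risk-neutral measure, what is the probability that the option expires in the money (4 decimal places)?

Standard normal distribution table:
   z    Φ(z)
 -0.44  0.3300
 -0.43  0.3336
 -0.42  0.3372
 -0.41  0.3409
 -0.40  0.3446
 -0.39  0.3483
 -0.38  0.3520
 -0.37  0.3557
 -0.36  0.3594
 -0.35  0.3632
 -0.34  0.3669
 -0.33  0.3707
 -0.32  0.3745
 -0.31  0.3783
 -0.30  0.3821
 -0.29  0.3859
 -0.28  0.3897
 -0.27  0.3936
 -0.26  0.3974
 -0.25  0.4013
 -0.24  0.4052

σ√T = 0.35 × 1.1180 = 0.3913
ln(S/K) + (r − q + σ²/2)T = ln(345/343) + (0.007 − 0.048 + 0.35²/2)·1.25 = 0.0058 + 0.0253 = 0.0311
d₁ = 0.0311 / 0.3913 = 0.0795 ⇒ 0.08
d₂ = d₁ − σ√T = 0.0795 − 0.3913 = -0.3118 ⇒ -0.31
Pr(exercise) under Q = N(d₂) = 0.3783

0.3783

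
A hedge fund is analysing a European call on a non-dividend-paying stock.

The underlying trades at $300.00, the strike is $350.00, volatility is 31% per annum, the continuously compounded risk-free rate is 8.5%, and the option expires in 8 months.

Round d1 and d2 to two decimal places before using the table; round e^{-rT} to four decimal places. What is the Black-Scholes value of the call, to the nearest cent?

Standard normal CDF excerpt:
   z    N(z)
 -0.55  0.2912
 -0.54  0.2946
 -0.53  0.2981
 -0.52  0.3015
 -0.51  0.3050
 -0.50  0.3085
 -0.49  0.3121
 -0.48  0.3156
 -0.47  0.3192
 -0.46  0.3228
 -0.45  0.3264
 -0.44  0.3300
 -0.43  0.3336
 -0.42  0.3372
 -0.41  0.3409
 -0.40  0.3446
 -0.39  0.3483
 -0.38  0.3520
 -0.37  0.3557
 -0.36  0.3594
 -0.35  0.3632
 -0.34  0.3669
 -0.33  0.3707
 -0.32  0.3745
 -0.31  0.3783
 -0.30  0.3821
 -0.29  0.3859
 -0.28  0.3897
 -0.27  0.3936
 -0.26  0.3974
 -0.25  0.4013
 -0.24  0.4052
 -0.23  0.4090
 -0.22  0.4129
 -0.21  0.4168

$18.35

σ√T = 0.31·√0.6667 = 0.2531
d₁ = [ln(300/350) + (0.085 + 0.31²/2)·0.6667] / 0.2531 = [-0.1542 + 0.0887] / 0.2531 = -0.2586 which rounds to -0.26
d₂ = d₁ − σ√T = -0.2586 − 0.2531 = -0.5117 which rounds to -0.51
e^(−rT) = e^(−0.085·0.6667) = 0.9449
N(d₁) = N(-0.26) = 0.3974;  N(d₂) = N(-0.51) = 0.3050
C = 300·0.3974 − 350·0.9449·0.3050 = 119.2200 − 100.8681 = 18.3519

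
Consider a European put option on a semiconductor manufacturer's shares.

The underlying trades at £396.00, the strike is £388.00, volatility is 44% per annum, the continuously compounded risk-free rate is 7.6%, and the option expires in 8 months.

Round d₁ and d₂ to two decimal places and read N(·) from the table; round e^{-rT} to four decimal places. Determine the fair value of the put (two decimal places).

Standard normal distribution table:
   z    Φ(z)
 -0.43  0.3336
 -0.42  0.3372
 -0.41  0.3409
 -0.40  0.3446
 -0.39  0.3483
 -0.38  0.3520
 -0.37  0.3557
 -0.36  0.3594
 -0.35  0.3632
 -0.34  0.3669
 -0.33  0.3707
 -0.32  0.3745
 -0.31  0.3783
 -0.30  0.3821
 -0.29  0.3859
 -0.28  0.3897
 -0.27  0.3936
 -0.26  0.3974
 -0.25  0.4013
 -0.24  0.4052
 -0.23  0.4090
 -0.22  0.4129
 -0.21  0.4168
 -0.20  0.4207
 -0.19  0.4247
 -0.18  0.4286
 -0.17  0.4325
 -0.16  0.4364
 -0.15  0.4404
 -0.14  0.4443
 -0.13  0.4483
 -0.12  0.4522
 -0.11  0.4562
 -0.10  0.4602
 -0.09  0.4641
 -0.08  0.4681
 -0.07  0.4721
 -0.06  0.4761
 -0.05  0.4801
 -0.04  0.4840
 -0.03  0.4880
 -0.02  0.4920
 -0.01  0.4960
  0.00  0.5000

£42.07

T = 0.6667;  σ√T = 0.3593
d₁ = [ln(396/388) + (0.076 + 0.44²/2)·0.6667] / 0.3593 = [0.0204 + 0.1152] / 0.3593 = 0.3775 which rounds to 0.38
d₂ = d₁ − σ√T = 0.3775 − 0.3593 = 0.0182 which rounds to 0.02
e^(−rT) = e^(−0.076·0.6667) = 0.9506
N(−d₂) = N(-0.02) = 0.4920;  N(−d₁) = N(-0.38) = 0.3520
P = 388·0.9506·0.4920 − 396·0.3520 = 181.4657 − 139.3920 = 42.0737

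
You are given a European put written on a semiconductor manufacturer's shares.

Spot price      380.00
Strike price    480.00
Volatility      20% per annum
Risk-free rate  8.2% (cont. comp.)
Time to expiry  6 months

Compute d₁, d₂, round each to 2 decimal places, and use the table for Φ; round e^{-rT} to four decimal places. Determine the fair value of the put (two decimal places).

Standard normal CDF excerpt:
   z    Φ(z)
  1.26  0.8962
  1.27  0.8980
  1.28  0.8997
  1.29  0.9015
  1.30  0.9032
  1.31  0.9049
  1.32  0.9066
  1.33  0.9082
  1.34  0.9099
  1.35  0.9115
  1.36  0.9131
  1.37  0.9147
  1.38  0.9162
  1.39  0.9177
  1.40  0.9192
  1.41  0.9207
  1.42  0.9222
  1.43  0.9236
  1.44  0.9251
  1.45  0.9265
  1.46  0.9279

T = 0.5;  σ√T = 0.1414
ln(S/K) + (r + σ²/2)T = ln(380/480) + (0.082 + 0.2²/2)·0.5 = -0.2336 + 0.0510 = -0.1826
d₁ = -0.1826 / 0.1414 = -1.2913 → -1.29
d₂ = d₁ − σ√T = -1.2913 − 0.1414 = -1.4327 → -1.43
exp(−rT) = exp(−0.082·0.5) = 0.9598
N(−d₂) = N(1.43) = 0.9236;  N(−d₁) = N(1.29) = 0.9015
P = 480·0.9598·0.9236 − 380·0.9015 = 425.5062 − 342.5700 = 82.9362

82.94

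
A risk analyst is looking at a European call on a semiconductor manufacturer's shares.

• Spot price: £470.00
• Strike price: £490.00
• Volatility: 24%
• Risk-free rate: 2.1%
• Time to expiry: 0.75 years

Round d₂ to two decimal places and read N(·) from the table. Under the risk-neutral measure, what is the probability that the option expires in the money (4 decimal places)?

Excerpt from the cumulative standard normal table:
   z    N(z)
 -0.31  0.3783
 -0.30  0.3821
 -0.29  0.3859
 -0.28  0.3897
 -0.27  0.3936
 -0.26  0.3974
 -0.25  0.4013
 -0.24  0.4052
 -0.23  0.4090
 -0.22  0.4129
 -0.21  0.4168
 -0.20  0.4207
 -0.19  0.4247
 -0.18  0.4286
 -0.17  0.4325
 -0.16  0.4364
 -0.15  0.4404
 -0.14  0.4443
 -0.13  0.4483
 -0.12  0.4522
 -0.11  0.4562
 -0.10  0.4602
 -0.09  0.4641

0.4090

σ√T = 0.24 × 0.8660 = 0.2078
d₁ = [ln(470/490) + (0.021 + 0.24²/2)·0.75] / 0.2078 = [-0.0417 + 0.0373] / 0.2078 = -0.0208 → -0.02
d₂ = d₁ − σ√T = -0.0208 − 0.2078 = -0.2286 → -0.23
Risk-neutral Pr[S_T > K] = N(d₂) = N(-0.23) = 0.4090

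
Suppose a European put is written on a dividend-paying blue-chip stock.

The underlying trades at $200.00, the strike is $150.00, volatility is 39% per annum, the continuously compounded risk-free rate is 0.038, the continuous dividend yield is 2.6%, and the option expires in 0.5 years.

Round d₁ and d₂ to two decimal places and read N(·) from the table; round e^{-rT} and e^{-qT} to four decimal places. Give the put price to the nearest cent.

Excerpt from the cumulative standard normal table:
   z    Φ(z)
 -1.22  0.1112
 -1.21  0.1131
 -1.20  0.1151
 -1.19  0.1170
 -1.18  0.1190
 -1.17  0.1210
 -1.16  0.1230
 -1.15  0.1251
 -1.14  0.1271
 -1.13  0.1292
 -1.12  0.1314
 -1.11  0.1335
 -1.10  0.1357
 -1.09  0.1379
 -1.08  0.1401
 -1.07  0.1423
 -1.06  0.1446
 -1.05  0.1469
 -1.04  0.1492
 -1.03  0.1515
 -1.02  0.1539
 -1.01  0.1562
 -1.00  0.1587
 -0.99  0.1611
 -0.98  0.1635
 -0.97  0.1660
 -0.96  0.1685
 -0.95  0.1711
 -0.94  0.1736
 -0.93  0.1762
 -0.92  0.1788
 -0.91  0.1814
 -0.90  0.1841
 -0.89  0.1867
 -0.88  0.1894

$3.21

T = 0.5;  σ√T = 0.2758
d₁ = [ln(200/150) + (0.038 − 0.026 + ½·0.39²)·0.5] / (σ√T) = (0.2877 + 0.0440) / 0.2758 = 1.2028 → 1.20
d₂ = 1.2028 − 0.2758 = 0.9271 → 0.93
exp(−qT) = exp(−0.026·0.5) = 0.9871;  exp(−rT) = exp(−0.038·0.5) = 0.9812
N(−d₂) = N(-0.93) = 0.1762;  N(−d₁) = N(-1.20) = 0.1151
P = 150·0.9812·0.1762 − 200·0.9871·0.1151 = 25.9331 − 22.7230 = 3.2101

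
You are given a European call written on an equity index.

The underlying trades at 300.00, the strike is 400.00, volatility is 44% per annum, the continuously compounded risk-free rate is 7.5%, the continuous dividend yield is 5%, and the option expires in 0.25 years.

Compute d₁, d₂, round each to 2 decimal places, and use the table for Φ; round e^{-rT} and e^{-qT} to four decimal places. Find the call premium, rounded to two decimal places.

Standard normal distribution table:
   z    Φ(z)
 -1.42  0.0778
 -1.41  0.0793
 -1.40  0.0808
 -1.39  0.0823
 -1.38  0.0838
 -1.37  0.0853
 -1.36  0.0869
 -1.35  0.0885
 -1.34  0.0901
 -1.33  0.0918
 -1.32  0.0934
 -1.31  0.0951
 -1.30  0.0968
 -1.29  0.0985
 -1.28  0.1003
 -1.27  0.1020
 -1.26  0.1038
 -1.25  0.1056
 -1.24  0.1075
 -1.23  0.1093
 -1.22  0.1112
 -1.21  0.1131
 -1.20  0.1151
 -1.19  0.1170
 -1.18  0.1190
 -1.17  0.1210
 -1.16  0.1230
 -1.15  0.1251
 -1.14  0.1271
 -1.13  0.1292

T = 0.25;  σ√T = 0.2200
d₁ = [ln(300/400) + (0.075 − 0.05 + 0.44²/2)·0.25] / 0.2200 = [-0.2877 + 0.0304] / 0.2200 = -1.1692 → -1.17
d₂ = d₁ − σ√T = -1.1692 − 0.2200 = -1.3892 → -1.39
exp(−qT) = exp(−0.05·0.25) = 0.9876;  exp(−rT) = exp(−0.075·0.25) = 0.9814
N(d₁) = N(-1.17) = 0.1210;  N(d₂) = N(-1.39) = 0.0823
C = 300·0.9876·0.1210 − 400·0.9814·0.0823 = 35.8499 − 32.3077 = 3.5422

3.54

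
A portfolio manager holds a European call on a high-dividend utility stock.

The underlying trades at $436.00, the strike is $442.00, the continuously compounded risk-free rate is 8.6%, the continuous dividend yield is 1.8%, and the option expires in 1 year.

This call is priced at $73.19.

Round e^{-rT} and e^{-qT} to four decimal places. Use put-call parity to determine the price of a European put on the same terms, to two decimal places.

$50.53

exp(−qT) = exp(−0.018·1) = 0.9822;  exp(−rT) = exp(−0.086·1) = 0.9176
Put-call parity: C − P = S·e^(−qT) − K·e^(−rT) = 436·0.9822 − 442·0.9176 = 428.2392 − 405.5792 = 22.6600
P = C − (C − P) = 73.19 − (22.6600) = 50.5300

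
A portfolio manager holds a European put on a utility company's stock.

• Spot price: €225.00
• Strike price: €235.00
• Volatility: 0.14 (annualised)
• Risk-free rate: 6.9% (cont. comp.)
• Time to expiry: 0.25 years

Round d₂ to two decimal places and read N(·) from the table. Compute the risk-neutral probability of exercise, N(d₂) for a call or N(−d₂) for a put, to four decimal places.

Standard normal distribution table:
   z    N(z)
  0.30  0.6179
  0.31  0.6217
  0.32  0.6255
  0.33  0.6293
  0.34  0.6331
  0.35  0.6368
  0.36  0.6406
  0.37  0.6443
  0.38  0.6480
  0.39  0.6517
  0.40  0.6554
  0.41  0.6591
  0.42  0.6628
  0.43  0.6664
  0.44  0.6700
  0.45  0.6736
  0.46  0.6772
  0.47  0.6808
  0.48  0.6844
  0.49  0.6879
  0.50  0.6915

T = 0.25;  σ√T = 0.0700
d₁ = [ln(225/235) + (0.069 + 0.14²/2)·0.25] / 0.0700 = [-0.0435 + 0.0197] / 0.0700 = -0.3398 → -0.34
d₂ = d₁ − σ√T = -0.3398 − 0.0700 = -0.4098 → -0.41
Risk-neutral Pr[S_T < K] = N(−d₂) = N(0.41) = 0.6591

0.6591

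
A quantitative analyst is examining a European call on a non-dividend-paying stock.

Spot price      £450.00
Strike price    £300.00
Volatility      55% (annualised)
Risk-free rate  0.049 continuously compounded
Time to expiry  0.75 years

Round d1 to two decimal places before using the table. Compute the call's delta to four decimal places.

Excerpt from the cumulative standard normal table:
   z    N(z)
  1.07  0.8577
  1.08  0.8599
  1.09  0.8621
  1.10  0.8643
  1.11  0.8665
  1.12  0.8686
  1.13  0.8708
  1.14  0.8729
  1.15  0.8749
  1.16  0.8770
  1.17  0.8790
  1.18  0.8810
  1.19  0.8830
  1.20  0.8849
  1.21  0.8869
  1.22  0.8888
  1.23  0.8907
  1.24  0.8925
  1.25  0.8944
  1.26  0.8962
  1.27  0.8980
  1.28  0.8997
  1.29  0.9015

0.8790

T = 0.75;  σ√T = 0.4763
d₁ = [ln(450/300) + (0.049 + 0.55²/2)·0.75] / 0.4763 = [0.4055 + 0.1502] / 0.4763 = 1.1666 ≈ 1.17
N(d₁) = N(1.17) = 0.8790
Δ_call = N(d₁) = 0.8790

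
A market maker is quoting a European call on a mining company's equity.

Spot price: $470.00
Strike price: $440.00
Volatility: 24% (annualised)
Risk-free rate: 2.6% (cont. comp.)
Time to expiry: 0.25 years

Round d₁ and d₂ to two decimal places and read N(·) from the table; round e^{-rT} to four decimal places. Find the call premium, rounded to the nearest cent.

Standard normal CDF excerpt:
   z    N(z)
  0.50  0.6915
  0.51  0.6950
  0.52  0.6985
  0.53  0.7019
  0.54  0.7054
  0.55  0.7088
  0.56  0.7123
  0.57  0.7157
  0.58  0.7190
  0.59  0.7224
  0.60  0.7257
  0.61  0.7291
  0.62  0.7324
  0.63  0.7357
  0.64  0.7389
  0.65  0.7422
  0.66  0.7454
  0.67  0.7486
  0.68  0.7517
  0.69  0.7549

$41.98

σ√T = 0.24 × 0.5000 = 0.1200
ln(S/K) + (r + σ²/2)T = ln(470/440) + (0.026 + 0.24²/2)·0.25 = 0.0660 + 0.0137 = 0.0797
d₁ = 0.0797 / 0.1200 = 0.6638 → 0.66
d₂ = d₁ − σ√T = 0.6638 − 0.1200 = 0.5438 → 0.54
exp(−rT) = exp(−0.026·0.25) = 0.9935
N(d₁) = N(0.66) = 0.7454;  N(d₂) = N(0.54) = 0.7054
C = 470·0.7454 − 440·0.9935·0.7054 = 350.3380 − 308.3586 = 41.9794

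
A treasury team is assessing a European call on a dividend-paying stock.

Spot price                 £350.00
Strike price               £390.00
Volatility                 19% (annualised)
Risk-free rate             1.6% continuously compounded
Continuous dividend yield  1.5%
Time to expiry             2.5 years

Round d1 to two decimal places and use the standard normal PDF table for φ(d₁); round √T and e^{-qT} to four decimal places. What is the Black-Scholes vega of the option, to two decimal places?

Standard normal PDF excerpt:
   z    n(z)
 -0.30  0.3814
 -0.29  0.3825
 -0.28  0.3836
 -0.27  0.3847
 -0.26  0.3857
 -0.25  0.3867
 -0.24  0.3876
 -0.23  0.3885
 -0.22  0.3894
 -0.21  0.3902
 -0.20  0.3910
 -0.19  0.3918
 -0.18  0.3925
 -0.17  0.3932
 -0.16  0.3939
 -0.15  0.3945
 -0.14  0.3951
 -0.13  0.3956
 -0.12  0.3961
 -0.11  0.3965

σ√T = 0.19·√2.5 = 0.3004
d₁ = [ln(350/390) + (0.016 − 0.015 + 0.19²/2)·2.5] / 0.3004 = [-0.1082 + 0.0476] / 0.3004 = -0.2017 → -0.20
√T = √2.5 = 1.5811
φ(d₁) = φ(-0.20) = 0.3910
exp(−qT) = exp(−0.015·2.5) = 0.9632
vega = S·exp(−qT)·φ(d₁)·√T = 350·0.9632·0.3910·1.5811 = 208.4110

208.41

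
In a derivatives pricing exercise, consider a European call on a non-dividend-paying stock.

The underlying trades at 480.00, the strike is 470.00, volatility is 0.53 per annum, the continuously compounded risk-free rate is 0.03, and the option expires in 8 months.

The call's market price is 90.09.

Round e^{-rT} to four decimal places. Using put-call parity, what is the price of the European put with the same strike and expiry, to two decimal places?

exp(−rT) = exp(−0.03·0.6667) = 0.9802
Put-call parity: C − P = S − K·e^(−rT) = 480 − 470·0.9802 = 480 − 460.6940 = 19.3060
P = C − (C − P) = 90.09 − (19.3060) = 70.7840

70.78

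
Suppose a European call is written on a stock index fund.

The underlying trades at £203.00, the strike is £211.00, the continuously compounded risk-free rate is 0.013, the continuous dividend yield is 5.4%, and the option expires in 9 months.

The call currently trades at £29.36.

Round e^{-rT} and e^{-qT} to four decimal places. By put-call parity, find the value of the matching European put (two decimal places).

e^(−qT) = e^(−0.054·0.75) = 0.9603;  e^(−rT) = e^(−0.013·0.75) = 0.9903
Put-call parity: C − P = S·e^(−qT) − K·e^(−rT) = 203·0.9603 − 211·0.9903 = 194.9409 − 208.9533 = -14.0124
P = C − (C − P) = 29.36 − (-14.0124) = 43.3724

£43.37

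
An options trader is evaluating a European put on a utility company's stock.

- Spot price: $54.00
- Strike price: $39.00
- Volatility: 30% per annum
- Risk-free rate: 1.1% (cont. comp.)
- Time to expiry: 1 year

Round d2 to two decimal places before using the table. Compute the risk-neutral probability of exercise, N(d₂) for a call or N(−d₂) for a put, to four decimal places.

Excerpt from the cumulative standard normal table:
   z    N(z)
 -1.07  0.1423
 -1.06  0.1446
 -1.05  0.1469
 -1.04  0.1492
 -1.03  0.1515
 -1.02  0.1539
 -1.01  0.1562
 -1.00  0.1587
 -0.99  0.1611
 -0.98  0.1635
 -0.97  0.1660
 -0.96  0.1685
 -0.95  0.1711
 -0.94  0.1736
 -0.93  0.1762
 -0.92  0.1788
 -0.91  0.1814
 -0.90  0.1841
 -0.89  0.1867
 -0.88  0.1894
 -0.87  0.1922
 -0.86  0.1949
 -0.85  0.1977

σ√T = 0.3·√1 = 0.3000
ln(S/K) + (r + σ²/2)T = ln(54/39) + (0.011 + 0.3²/2)·1 = 0.3254 + 0.0560 = 0.3814
d₁ = 0.3814 / 0.3000 = 1.2714 → 1.27
d₂ = d₁ − σ√T = 1.2714 − 0.3000 = 0.9714 → 0.97
Pr(exercise) under Q = N(−d₂) = N(-0.97) = 0.1660

0.1660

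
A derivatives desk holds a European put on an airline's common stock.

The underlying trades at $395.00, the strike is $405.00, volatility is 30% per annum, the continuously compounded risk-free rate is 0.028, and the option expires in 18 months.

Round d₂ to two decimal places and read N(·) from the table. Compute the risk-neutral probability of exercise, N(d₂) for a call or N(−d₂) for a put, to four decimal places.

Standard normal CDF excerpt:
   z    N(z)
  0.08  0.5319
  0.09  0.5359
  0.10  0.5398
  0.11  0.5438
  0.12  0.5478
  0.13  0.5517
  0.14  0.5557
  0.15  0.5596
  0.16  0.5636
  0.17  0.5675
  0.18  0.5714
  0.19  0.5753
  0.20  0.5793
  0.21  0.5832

0.5557

σ√T = 0.3·√1.5 = 0.3674
d₁ = [ln(395/405) + (0.028 + 0.3²/2)·1.5] / 0.3674 = [-0.0250 + 0.1095] / 0.3674 = 0.2300 which rounds to 0.23
d₂ = d₁ − σ√T = 0.2300 − 0.3674 = -0.1374 which rounds to -0.14
Risk-neutral Pr[S_T < K] = N(−d₂) = N(0.14) = 0.5557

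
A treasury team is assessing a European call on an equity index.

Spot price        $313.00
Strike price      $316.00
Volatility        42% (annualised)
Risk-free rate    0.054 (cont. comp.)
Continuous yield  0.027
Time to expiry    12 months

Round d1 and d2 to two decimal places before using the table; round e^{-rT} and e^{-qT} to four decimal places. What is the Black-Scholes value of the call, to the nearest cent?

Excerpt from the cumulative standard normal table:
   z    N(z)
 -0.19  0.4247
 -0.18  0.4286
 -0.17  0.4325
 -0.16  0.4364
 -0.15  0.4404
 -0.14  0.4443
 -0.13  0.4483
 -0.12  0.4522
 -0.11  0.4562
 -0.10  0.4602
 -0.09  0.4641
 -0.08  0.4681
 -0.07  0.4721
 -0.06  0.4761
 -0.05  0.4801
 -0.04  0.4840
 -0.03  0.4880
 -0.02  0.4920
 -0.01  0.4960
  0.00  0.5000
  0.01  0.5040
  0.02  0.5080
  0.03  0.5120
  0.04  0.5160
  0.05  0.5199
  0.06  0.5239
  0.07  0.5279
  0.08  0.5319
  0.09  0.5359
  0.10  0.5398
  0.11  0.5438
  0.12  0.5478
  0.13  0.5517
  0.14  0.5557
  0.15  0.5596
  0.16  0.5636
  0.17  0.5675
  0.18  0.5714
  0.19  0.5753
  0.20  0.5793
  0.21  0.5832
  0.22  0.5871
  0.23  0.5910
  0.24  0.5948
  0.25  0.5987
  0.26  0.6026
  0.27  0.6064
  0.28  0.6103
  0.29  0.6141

$52.93

T = 1;  σ√T = 0.4200
d₁ = [ln(313/316) + (0.054 − 0.027 + 0.42²/2)·1] / 0.4200 = [-0.0095 + 0.1152] / 0.4200 = 0.2516 ≈ 0.25
d₂ = d₁ − σ√T = 0.2516 − 0.4200 = -0.1684 ≈ -0.17
exp(−qT) = exp(−0.027·1) = 0.9734;  exp(−rT) = exp(−0.054·1) = 0.9474
N(d₁) = N(0.25) = 0.5987;  N(d₂) = N(-0.17) = 0.4325
C = 313·0.9734·0.5987 − 316·0.9474·0.4325 = 182.4084 − 129.4812 = 52.9273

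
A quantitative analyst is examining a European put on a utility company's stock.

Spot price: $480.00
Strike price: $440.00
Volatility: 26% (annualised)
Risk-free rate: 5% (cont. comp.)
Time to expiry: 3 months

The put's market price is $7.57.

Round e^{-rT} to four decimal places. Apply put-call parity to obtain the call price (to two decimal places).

$53.03

e^(−rT) = e^(−0.05·0.25) = 0.9876
Put-call parity: C − P = S − K·e^(−rT) = 480 − 440·0.9876 = 480 − 434.5440 = 45.4560
C = P + (C − P) = 7.57 + (45.4560) = 53.0260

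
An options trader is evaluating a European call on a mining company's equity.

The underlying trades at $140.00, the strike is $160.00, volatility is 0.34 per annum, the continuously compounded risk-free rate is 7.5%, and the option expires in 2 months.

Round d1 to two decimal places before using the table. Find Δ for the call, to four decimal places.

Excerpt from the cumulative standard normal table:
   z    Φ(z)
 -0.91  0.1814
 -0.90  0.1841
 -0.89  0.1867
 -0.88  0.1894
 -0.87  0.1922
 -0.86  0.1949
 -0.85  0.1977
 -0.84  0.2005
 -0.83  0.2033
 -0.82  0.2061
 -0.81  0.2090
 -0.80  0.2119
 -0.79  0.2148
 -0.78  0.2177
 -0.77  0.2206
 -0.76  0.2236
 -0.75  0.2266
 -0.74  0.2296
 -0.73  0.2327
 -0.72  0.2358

σ√T = 0.34 × 0.4082 = 0.1388
d₁ = [ln(140/160) + (0.075 + ½·0.34²)·0.1667] / (σ√T) = (-0.1335 + 0.0221) / 0.1388 = -0.8026 ⇒ -0.80
N(d₁) = N(-0.80) = 0.2119
Δ_call = N(d₁) = 0.2119

0.2119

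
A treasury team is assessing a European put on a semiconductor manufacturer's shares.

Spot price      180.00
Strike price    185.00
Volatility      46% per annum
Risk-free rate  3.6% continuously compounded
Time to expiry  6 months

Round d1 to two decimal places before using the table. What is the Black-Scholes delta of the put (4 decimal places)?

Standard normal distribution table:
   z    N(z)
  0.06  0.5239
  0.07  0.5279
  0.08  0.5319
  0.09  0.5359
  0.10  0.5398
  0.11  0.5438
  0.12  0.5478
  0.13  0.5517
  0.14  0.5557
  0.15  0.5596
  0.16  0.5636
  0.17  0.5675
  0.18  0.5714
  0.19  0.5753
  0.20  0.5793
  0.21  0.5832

-0.4483

σ√T = 0.46·√0.5 = 0.3253
d₁ = [ln(180/185) + (0.036 + 0.46²/2)·0.5] / 0.3253 = [-0.0274 + 0.0709] / 0.3253 = 0.1337 ≈ 0.13
N(d₁) = N(0.13) = 0.5517
Δ_put = N(d₁) − 1 = 0.5517 − 1 = -0.4483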